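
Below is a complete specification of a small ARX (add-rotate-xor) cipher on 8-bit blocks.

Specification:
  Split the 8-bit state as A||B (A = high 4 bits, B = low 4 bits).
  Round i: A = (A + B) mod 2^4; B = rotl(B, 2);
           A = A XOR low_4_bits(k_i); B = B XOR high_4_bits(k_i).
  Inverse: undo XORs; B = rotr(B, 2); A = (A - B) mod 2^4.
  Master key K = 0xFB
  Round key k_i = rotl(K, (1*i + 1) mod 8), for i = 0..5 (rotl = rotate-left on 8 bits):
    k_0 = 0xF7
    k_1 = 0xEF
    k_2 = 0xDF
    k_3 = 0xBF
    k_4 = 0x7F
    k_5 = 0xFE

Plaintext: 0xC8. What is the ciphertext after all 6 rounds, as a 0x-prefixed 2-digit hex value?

0x17

s_0 = plaintext = 0xC8
s_1 = Round(s_0, k_0) = 0x3D
s_2 = Round(s_1, k_1) = 0xF9
s_3 = Round(s_2, k_2) = 0x7B
s_4 = Round(s_3, k_3) = 0xD5
s_5 = Round(s_4, k_4) = 0xD2
s_6 = Round(s_5, k_5) = 0x17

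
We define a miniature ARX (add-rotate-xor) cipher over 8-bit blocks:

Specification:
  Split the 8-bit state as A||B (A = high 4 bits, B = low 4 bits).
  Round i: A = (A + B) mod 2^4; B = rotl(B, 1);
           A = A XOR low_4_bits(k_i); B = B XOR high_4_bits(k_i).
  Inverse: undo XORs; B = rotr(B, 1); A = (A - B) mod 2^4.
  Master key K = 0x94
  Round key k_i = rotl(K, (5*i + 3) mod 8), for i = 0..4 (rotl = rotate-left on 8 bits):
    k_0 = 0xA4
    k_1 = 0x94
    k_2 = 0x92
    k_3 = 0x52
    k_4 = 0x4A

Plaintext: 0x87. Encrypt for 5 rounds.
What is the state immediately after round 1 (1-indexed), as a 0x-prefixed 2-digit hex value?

s_0 = plaintext = 0x87
s_1 = Round(s_0, k_0) = 0xB4
s_2 = Round(s_1, k_1) = 0xB1
s_3 = Round(s_2, k_2) = 0xEB
s_4 = Round(s_3, k_3) = 0xB2
s_5 = Round(s_4, k_4) = 0x70

0xB4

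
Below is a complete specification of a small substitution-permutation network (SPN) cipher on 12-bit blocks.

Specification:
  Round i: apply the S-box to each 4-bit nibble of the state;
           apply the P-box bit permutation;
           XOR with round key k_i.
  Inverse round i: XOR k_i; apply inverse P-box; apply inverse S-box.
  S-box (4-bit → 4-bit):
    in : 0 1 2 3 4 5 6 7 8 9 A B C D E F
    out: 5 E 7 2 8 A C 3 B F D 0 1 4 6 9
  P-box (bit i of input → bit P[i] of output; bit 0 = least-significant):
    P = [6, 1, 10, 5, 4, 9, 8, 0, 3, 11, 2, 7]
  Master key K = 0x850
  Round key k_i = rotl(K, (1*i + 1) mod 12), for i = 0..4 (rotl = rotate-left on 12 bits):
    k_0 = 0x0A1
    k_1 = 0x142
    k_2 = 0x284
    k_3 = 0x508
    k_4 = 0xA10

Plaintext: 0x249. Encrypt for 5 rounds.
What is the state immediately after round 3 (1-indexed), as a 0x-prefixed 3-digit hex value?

0x867

s_0 = plaintext = 0x249
s_1 = Round(s_0, k_0) = 0xCCE
s_2 = Round(s_1, k_1) = 0x558
s_3 = Round(s_2, k_2) = 0x867
s_4 = Round(s_3, k_3) = 0xCC3
s_5 = Round(s_4, k_4) = 0xA0A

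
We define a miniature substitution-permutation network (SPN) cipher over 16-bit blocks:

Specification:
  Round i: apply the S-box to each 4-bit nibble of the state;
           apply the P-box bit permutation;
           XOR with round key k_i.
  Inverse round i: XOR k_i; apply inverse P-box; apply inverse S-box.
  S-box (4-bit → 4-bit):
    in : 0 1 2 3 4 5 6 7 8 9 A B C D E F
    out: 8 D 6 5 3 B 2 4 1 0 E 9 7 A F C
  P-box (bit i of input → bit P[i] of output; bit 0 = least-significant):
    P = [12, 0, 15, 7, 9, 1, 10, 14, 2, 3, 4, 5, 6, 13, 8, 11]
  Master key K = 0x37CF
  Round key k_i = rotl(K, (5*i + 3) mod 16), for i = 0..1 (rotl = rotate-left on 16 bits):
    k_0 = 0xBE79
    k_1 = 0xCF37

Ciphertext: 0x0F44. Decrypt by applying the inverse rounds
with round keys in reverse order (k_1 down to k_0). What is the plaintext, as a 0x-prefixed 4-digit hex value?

0x2D65

s_0 = ciphertext = 0x0F44
s_1 = InvRound(s_0, k_1) = 0x8FD2
s_2 = InvRound(s_1, k_0) = 0x2D65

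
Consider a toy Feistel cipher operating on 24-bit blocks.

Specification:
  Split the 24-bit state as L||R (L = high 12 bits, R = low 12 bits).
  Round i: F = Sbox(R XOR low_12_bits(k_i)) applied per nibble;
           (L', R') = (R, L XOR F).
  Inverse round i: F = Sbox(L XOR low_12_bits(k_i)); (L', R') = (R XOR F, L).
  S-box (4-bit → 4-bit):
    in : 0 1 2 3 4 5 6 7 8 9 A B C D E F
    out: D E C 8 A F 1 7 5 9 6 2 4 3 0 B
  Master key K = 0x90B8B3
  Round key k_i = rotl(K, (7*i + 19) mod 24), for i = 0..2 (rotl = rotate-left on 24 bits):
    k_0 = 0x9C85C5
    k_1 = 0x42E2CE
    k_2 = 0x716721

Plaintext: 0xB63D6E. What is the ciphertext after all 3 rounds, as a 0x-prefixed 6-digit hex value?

s_0 = plaintext = 0xB63D6E
s_1 = Round(s_0, k_0) = 0xD6EE01
s_2 = Round(s_1, k_1) = 0xE01925
s_3 = Round(s_2, k_2) = 0x925EDB

0x925EDB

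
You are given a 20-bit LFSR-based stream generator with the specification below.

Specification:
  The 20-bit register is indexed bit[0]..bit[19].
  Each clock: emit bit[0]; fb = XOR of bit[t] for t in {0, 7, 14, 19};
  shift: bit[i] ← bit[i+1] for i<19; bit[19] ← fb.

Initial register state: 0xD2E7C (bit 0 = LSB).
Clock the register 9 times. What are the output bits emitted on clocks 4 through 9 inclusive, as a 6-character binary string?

reg_0 = 0xD2E7C
clock 1: out=0, reg = 0xE973E
clock 2: out=0, reg = 0xF4B9F
clock 3: out=1, reg = 0x7A5CF
clock 4: out=1, reg = 0x3D2E7
clock 5: out=1, reg = 0x9E973
clock 6: out=1, reg = 0xCF4B9
clock 7: out=1, reg = 0x67A5C
clock 8: out=0, reg = 0xB3D2E
clock 9: out=0, reg = 0xD9E97

111100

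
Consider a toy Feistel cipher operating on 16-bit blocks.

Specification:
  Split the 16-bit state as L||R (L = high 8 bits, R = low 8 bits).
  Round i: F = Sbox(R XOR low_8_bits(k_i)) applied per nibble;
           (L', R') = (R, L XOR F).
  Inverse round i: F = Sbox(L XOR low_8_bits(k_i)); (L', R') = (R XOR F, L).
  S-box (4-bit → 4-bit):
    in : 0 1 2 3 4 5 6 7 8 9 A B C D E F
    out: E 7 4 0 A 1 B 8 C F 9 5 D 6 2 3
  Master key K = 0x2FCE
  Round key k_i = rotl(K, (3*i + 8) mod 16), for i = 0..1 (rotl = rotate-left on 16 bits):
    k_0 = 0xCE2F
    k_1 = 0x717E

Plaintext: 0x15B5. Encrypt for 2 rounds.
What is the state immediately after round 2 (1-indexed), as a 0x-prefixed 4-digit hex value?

s_0 = plaintext = 0x15B5
s_1 = Round(s_0, k_0) = 0xB5EC
s_2 = Round(s_1, k_1) = 0xEC41

0xEC41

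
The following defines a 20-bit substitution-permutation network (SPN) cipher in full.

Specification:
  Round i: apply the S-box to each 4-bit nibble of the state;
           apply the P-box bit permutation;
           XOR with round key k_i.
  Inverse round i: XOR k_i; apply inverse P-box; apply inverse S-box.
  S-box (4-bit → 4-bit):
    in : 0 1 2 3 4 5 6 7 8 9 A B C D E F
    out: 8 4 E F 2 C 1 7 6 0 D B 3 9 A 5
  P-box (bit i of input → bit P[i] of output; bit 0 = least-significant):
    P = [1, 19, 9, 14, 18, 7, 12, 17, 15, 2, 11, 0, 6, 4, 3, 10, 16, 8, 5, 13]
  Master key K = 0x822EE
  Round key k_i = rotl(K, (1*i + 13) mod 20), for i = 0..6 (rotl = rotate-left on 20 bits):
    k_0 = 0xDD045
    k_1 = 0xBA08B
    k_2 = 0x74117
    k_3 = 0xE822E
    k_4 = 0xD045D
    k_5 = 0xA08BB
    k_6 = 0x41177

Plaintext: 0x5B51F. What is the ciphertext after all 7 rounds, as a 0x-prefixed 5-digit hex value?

0x5B494

s_0 = plaintext = 0x5B51F
s_1 = Round(s_0, k_0) = 0xDEE36
s_2 = Round(s_1, k_1) = 0xC941C
s_3 = Round(s_2, k_2) = 0xE5011
s_4 = Round(s_3, k_3) = 0xEB527
s_5 = Round(s_4, k_4) = 0x73B8E
s_6 = Round(s_5, k_5) = 0x3DD46
s_7 = Round(s_6, k_6) = 0x5B494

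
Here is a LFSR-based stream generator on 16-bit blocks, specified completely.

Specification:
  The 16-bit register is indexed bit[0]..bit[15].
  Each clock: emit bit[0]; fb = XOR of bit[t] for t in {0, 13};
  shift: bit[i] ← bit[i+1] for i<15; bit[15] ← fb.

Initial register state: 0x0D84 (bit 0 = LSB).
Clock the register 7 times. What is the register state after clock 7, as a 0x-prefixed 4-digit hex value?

reg_0 = 0x0D84
clock 1: out=0, reg = 0x06C2
clock 2: out=0, reg = 0x0361
clock 3: out=1, reg = 0x81B0
clock 4: out=0, reg = 0x40D8
clock 5: out=0, reg = 0x206C
clock 6: out=0, reg = 0x9036
clock 7: out=0, reg = 0x481B

0x481B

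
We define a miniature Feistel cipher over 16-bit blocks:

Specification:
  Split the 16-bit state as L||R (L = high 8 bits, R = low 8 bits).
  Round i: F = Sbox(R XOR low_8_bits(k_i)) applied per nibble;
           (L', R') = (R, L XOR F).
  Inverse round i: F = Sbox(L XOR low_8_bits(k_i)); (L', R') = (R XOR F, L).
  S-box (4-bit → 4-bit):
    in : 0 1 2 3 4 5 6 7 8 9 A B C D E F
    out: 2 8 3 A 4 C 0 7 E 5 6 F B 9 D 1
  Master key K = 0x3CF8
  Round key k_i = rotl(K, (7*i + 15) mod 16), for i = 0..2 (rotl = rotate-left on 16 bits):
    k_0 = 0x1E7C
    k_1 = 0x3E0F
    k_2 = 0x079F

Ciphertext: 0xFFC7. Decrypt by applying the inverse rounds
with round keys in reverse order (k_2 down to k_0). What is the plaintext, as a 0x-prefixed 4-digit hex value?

s_0 = ciphertext = 0xFFC7
s_1 = InvRound(s_0, k_2) = 0xC5FF
s_2 = InvRound(s_1, k_1) = 0x49C5
s_3 = InvRound(s_2, k_0) = 0x6949

0x6949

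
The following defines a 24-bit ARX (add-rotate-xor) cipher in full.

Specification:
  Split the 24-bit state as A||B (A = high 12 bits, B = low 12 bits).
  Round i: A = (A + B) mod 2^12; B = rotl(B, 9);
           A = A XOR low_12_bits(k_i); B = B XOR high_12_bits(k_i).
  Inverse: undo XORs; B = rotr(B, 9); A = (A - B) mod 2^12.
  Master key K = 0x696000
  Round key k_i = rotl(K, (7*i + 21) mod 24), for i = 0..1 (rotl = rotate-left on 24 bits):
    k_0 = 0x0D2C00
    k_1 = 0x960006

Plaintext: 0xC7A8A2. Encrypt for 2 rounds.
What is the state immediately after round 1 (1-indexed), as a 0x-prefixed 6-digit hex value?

s_0 = plaintext = 0xC7A8A2
s_1 = Round(s_0, k_0) = 0x91C5C6
s_2 = Round(s_1, k_1) = 0xEE45D8

0x91C5C6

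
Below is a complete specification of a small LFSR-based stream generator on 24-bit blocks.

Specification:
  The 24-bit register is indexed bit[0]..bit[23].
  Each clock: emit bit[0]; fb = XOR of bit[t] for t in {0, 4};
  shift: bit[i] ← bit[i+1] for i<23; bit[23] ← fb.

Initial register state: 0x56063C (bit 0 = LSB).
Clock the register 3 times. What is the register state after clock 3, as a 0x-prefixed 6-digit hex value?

0xEAC0C7

reg_0 = 0x56063C
clock 1: out=0, reg = 0xAB031E
clock 2: out=0, reg = 0xD5818F
clock 3: out=1, reg = 0xEAC0C7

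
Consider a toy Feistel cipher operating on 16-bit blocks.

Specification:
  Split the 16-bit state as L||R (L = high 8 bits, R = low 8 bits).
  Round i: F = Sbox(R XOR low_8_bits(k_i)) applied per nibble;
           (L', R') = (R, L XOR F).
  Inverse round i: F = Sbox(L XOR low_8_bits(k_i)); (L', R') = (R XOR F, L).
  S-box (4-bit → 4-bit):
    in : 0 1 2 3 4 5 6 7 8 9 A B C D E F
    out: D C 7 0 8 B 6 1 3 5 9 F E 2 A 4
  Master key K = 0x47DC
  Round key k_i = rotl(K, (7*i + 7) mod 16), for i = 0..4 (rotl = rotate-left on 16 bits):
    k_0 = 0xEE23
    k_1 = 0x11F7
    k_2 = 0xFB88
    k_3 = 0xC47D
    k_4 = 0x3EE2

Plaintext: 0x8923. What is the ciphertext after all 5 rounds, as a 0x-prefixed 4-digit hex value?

s_0 = plaintext = 0x8923
s_1 = Round(s_0, k_0) = 0x2354
s_2 = Round(s_1, k_1) = 0x54B3
s_3 = Round(s_2, k_2) = 0xB35B
s_4 = Round(s_3, k_3) = 0x5BC5
s_5 = Round(s_4, k_4) = 0xC52A

0xC52A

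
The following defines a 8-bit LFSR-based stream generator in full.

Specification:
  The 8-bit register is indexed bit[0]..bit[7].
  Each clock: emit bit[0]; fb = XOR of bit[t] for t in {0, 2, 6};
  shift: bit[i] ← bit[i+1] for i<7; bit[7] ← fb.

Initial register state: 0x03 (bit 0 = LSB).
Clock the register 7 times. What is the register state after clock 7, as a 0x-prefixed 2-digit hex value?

reg_0 = 0x03
clock 1: out=1, reg = 0x81
clock 2: out=1, reg = 0xC0
clock 3: out=0, reg = 0xE0
clock 4: out=0, reg = 0xF0
clock 5: out=0, reg = 0xF8
clock 6: out=0, reg = 0xFC
clock 7: out=0, reg = 0x7E

0x7E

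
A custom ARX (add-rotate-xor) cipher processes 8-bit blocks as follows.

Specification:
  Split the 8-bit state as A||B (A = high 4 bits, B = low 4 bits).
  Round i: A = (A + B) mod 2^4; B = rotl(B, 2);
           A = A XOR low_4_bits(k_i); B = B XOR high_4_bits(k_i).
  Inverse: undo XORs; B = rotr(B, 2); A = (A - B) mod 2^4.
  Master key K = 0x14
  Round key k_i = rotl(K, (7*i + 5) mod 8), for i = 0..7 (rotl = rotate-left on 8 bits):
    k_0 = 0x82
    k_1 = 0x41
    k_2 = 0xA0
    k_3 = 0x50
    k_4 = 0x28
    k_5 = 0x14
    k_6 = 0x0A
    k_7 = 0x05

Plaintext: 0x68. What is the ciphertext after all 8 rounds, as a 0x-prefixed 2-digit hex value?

0x08

s_0 = plaintext = 0x68
s_1 = Round(s_0, k_0) = 0xCA
s_2 = Round(s_1, k_1) = 0x7E
s_3 = Round(s_2, k_2) = 0x51
s_4 = Round(s_3, k_3) = 0x61
s_5 = Round(s_4, k_4) = 0xF6
s_6 = Round(s_5, k_5) = 0x18
s_7 = Round(s_6, k_6) = 0x32
s_8 = Round(s_7, k_7) = 0x08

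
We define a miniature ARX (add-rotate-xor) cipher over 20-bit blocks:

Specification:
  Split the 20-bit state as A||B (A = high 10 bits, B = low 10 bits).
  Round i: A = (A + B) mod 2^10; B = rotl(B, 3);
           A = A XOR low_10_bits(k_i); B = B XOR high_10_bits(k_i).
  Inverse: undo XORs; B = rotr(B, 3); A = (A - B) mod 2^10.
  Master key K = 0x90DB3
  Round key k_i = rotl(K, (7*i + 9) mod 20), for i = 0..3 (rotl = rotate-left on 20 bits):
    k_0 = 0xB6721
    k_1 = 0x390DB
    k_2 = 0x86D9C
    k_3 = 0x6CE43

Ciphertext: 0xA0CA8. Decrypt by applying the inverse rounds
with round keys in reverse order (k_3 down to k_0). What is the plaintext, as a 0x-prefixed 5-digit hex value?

0x0D5E9

s_0 = ciphertext = 0xA0CA8
s_1 = InvRound(s_0, k_3) = 0xC75A3
s_2 = InvRound(s_1, k_2) = 0x82877
s_3 = InvRound(s_2, k_1) = 0x4FD92
s_4 = InvRound(s_3, k_0) = 0x0D5E9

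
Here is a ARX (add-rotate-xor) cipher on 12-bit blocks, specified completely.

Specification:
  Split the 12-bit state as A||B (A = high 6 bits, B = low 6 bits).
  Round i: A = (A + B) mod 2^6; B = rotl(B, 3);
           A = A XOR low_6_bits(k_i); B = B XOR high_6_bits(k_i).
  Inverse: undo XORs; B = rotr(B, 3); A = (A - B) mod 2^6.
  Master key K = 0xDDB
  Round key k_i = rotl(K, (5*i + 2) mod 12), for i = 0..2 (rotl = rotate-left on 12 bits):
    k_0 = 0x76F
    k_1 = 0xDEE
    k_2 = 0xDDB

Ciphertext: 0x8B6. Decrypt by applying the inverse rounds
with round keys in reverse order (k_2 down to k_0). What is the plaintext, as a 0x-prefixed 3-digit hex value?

0xED4

s_0 = ciphertext = 0x8B6
s_1 = InvRound(s_0, k_2) = 0xC48
s_2 = InvRound(s_1, k_1) = 0x83F
s_3 = InvRound(s_2, k_0) = 0xED4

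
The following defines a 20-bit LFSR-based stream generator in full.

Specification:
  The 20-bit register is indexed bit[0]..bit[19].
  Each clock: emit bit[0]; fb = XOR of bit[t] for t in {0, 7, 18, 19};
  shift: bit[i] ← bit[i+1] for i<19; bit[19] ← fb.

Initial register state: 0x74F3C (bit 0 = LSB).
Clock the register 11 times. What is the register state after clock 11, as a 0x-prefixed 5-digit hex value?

reg_0 = 0x74F3C
clock 1: out=0, reg = 0xBA79E
clock 2: out=0, reg = 0x5D3CF
clock 3: out=1, reg = 0xAE9E7
clock 4: out=1, reg = 0xD74F3
clock 5: out=1, reg = 0x6BA79
clock 6: out=1, reg = 0x35D3C
clock 7: out=0, reg = 0x1AE9E
clock 8: out=0, reg = 0x8D74F
clock 9: out=1, reg = 0x46BA7
clock 10: out=1, reg = 0xA35D3
clock 11: out=1, reg = 0xD1AE9

0xD1AE9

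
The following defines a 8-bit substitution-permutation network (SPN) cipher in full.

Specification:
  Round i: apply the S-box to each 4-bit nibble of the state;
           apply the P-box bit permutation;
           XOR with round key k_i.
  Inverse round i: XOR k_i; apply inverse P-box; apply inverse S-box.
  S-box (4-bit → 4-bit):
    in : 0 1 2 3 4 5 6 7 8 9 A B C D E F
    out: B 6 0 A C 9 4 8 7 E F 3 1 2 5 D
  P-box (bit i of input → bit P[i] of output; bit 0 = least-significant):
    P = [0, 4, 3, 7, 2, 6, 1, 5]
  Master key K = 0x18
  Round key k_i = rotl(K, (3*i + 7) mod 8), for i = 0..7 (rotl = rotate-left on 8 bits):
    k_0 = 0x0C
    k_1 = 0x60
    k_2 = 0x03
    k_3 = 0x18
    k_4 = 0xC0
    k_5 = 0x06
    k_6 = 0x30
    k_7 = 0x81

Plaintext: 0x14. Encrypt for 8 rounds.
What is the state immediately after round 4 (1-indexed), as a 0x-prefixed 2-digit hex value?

s_0 = plaintext = 0x14
s_1 = Round(s_0, k_0) = 0xC6
s_2 = Round(s_1, k_1) = 0x6C
s_3 = Round(s_2, k_2) = 0x00
s_4 = Round(s_3, k_3) = 0xED
s_5 = Round(s_4, k_4) = 0xD6
s_6 = Round(s_5, k_5) = 0x4E
s_7 = Round(s_6, k_6) = 0x1B
s_8 = Round(s_7, k_7) = 0xD2

0xED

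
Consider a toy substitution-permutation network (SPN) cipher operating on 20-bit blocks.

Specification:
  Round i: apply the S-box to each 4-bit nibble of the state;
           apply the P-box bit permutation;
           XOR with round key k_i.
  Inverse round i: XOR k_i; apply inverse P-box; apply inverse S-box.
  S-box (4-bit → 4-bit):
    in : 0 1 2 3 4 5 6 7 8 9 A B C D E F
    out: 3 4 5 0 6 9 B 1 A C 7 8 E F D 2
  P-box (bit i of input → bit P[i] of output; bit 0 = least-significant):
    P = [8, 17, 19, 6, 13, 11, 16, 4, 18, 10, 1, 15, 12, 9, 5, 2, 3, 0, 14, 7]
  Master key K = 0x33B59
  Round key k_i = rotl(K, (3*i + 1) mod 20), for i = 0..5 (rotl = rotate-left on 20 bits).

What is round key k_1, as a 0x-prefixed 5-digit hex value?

K = 0x33B59
k_0 = rotl(K, (3*0+1) mod 20) = rotl(K, 1) = 0x676B2
k_1 = rotl(K, (3*1+1) mod 20) = rotl(K, 4) = 0x3B593

0x3B593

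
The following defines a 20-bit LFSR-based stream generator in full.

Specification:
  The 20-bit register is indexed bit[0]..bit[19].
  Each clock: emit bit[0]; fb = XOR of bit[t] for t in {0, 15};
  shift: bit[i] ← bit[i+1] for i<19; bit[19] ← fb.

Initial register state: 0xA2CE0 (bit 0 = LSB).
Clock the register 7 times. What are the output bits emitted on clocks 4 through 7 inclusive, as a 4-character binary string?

reg_0 = 0xA2CE0
clock 1: out=0, reg = 0x51670
clock 2: out=0, reg = 0x28B38
clock 3: out=0, reg = 0x9459C
clock 4: out=0, reg = 0x4A2CE
clock 5: out=0, reg = 0xA5167
clock 6: out=1, reg = 0xD28B3
clock 7: out=1, reg = 0xE9459

0011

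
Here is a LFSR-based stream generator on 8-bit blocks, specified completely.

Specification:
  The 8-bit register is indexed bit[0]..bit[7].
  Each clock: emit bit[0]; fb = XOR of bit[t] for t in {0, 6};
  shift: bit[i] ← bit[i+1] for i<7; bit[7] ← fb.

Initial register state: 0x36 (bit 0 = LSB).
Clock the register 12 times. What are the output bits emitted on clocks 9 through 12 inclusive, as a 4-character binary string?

0111

reg_0 = 0x36
clock 1: out=0, reg = 0x1B
clock 2: out=1, reg = 0x8D
clock 3: out=1, reg = 0xC6
clock 4: out=0, reg = 0xE3
clock 5: out=1, reg = 0x71
clock 6: out=1, reg = 0x38
clock 7: out=0, reg = 0x1C
clock 8: out=0, reg = 0x0E
clock 9: out=0, reg = 0x07
clock 10: out=1, reg = 0x83
clock 11: out=1, reg = 0xC1
clock 12: out=1, reg = 0x60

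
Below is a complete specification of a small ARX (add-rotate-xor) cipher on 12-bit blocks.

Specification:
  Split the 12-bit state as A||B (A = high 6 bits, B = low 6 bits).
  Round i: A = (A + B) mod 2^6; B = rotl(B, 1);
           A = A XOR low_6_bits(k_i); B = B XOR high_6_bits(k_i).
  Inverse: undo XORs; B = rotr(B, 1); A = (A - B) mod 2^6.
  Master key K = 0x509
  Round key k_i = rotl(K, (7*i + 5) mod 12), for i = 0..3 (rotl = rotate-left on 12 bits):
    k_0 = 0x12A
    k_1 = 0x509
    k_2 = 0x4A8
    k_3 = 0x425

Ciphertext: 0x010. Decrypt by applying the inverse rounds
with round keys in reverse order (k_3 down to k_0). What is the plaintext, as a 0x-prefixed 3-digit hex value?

0x815

s_0 = ciphertext = 0x010
s_1 = InvRound(s_0, k_3) = 0x940
s_2 = InvRound(s_1, k_2) = 0x109
s_3 = InvRound(s_2, k_1) = 0x7EE
s_4 = InvRound(s_3, k_0) = 0x815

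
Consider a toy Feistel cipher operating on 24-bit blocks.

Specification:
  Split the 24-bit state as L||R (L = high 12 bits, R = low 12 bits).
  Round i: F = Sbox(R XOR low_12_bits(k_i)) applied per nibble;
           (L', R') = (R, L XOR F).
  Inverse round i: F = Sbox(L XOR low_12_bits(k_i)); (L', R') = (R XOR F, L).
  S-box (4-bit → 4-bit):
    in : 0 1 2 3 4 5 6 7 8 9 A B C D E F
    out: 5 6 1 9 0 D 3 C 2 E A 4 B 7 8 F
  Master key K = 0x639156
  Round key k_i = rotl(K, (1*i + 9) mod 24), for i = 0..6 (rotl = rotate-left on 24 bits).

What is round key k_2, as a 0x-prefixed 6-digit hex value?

K = 0x639156
k_0 = rotl(K, (1*0+9) mod 24) = rotl(K, 9) = 0x22ACC7
k_1 = rotl(K, (1*1+9) mod 24) = rotl(K, 10) = 0x45598E
k_2 = rotl(K, (1*2+9) mod 24) = rotl(K, 11) = 0x8AB31C

0x8AB31C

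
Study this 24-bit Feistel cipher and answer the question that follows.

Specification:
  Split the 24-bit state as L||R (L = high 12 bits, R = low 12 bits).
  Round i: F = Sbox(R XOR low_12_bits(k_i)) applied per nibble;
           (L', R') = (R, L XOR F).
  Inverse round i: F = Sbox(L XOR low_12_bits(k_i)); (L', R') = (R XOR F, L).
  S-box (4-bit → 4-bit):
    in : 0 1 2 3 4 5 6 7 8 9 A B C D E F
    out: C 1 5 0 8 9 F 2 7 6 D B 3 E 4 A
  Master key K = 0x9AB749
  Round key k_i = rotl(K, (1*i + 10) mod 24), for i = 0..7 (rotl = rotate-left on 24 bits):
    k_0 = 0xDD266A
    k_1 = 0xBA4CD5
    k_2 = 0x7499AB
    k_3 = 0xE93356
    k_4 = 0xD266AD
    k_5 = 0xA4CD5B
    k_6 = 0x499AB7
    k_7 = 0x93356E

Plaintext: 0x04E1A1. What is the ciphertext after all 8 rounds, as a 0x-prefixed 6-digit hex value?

s_0 = plaintext = 0x04E1A1
s_1 = Round(s_0, k_0) = 0x1A1275
s_2 = Round(s_1, k_1) = 0x27557D
s_3 = Round(s_2, k_2) = 0x57D19A
s_4 = Round(s_3, k_3) = 0x19A04E
s_5 = Round(s_4, k_4) = 0x04EEDA
s_6 = Round(s_5, k_5) = 0xEDA03F
s_7 = Round(s_6, k_6) = 0x03F3AD
s_8 = Round(s_7, k_7) = 0x3ADF0F

0x3ADF0F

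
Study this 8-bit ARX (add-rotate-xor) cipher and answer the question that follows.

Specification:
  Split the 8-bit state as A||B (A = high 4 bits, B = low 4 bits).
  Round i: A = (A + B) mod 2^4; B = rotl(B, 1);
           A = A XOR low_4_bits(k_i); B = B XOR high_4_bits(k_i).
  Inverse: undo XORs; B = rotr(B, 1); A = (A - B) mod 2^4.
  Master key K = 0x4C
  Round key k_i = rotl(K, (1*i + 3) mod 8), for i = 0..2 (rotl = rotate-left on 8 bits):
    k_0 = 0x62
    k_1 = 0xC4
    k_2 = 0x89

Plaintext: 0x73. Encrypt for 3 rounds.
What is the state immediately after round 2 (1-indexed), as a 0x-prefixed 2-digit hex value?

s_0 = plaintext = 0x73
s_1 = Round(s_0, k_0) = 0x80
s_2 = Round(s_1, k_1) = 0xCC
s_3 = Round(s_2, k_2) = 0x11

0xCC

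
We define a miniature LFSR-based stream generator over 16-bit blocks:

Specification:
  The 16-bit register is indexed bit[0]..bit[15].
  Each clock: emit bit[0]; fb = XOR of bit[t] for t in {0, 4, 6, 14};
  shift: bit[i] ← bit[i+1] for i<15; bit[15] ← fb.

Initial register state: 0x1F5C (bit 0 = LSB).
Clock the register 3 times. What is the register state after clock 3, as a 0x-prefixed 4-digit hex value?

0x83EB

reg_0 = 0x1F5C
clock 1: out=0, reg = 0x0FAE
clock 2: out=0, reg = 0x07D7
clock 3: out=1, reg = 0x83EB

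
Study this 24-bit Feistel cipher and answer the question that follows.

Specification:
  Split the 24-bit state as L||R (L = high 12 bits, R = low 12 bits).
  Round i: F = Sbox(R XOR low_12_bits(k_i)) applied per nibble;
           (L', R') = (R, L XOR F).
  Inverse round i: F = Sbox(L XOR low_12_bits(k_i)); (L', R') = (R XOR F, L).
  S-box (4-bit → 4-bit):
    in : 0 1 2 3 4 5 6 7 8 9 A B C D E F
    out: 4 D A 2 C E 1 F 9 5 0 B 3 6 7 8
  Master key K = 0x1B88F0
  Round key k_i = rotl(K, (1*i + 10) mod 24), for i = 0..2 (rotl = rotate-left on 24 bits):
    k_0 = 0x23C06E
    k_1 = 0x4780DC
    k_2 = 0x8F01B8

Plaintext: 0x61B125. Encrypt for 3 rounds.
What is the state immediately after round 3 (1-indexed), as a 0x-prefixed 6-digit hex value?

s_0 = plaintext = 0x61B125
s_1 = Round(s_0, k_0) = 0x125BD0
s_2 = Round(s_1, k_1) = 0xBD0A66
s_3 = Round(s_2, k_2) = 0xA660B7

0xA660B7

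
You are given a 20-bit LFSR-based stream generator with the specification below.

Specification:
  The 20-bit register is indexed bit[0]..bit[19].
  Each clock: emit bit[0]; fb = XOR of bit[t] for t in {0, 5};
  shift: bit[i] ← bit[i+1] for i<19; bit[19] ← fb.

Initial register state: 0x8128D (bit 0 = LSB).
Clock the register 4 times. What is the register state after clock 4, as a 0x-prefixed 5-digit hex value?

0x98128

reg_0 = 0x8128D
clock 1: out=1, reg = 0xC0946
clock 2: out=0, reg = 0x604A3
clock 3: out=1, reg = 0x30251
clock 4: out=1, reg = 0x98128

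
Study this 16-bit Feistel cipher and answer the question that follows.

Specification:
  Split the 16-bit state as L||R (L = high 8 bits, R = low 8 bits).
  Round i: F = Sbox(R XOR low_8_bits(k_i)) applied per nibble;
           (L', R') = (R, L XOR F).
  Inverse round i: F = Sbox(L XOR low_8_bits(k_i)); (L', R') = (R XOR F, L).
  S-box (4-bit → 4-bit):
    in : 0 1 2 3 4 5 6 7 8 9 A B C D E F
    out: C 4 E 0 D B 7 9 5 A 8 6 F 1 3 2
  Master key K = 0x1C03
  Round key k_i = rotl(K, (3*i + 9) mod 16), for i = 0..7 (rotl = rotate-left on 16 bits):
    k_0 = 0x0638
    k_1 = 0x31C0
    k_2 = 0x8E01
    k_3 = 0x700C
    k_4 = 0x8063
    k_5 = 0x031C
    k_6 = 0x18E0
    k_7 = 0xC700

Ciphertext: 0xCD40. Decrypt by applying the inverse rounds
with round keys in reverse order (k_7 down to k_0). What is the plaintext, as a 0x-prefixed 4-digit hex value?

s_0 = ciphertext = 0xCD40
s_1 = InvRound(s_0, k_7) = 0xB1CD
s_2 = InvRound(s_1, k_6) = 0x79B1
s_3 = InvRound(s_2, k_5) = 0xCA79
s_4 = InvRound(s_3, k_4) = 0xF3CA
s_5 = InvRound(s_4, k_3) = 0xE8F3
s_6 = InvRound(s_5, k_2) = 0xC9E8
s_7 = InvRound(s_6, k_1) = 0x22C9
s_8 = InvRound(s_7, k_0) = 0x8122

0x8122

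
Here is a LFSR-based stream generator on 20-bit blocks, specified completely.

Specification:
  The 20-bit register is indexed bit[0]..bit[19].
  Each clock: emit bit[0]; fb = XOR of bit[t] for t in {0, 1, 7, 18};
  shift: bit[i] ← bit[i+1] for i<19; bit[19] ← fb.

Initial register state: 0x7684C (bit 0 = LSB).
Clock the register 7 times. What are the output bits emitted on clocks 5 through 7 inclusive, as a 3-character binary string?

001

reg_0 = 0x7684C
clock 1: out=0, reg = 0xBB426
clock 2: out=0, reg = 0xDDA13
clock 3: out=1, reg = 0xEED09
clock 4: out=1, reg = 0x77684
clock 5: out=0, reg = 0x3BB42
clock 6: out=0, reg = 0x9DDA1
clock 7: out=1, reg = 0x4EED0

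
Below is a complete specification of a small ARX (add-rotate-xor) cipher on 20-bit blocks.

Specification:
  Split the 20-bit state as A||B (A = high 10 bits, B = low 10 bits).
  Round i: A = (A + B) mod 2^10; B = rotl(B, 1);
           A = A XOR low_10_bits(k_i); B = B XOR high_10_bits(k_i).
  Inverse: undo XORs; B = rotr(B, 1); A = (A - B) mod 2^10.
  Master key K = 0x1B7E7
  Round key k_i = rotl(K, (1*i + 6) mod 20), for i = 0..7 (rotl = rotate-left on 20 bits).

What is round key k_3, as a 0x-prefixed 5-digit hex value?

K = 0x1B7E7
k_0 = rotl(K, (1*0+6) mod 20) = rotl(K, 6) = 0xDF9C6
k_1 = rotl(K, (1*1+6) mod 20) = rotl(K, 7) = 0xBF38D
k_2 = rotl(K, (1*2+6) mod 20) = rotl(K, 8) = 0x7E71B
k_3 = rotl(K, (1*3+6) mod 20) = rotl(K, 9) = 0xFCE36

0xFCE36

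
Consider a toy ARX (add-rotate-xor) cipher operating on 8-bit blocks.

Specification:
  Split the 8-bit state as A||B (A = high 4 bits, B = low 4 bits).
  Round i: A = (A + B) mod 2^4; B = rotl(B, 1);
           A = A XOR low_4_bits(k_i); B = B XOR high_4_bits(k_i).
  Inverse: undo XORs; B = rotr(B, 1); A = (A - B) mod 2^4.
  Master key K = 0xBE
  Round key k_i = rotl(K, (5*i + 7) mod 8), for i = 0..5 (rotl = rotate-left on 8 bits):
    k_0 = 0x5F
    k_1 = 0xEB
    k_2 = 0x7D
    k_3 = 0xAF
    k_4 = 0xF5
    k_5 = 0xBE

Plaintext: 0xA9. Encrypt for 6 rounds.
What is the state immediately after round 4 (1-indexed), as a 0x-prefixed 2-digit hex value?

s_0 = plaintext = 0xA9
s_1 = Round(s_0, k_0) = 0xC6
s_2 = Round(s_1, k_1) = 0x92
s_3 = Round(s_2, k_2) = 0x63
s_4 = Round(s_3, k_3) = 0x6C
s_5 = Round(s_4, k_4) = 0x76
s_6 = Round(s_5, k_5) = 0x37

0x6C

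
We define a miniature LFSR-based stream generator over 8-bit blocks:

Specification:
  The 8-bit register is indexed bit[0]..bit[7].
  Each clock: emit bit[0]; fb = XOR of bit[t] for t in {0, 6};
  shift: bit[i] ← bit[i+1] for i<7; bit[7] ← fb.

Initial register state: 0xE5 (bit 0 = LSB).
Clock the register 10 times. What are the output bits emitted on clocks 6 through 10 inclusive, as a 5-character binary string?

11101

reg_0 = 0xE5
clock 1: out=1, reg = 0x72
clock 2: out=0, reg = 0xB9
clock 3: out=1, reg = 0xDC
clock 4: out=0, reg = 0xEE
clock 5: out=0, reg = 0xF7
clock 6: out=1, reg = 0x7B
clock 7: out=1, reg = 0x3D
clock 8: out=1, reg = 0x9E
clock 9: out=0, reg = 0x4F
clock 10: out=1, reg = 0x27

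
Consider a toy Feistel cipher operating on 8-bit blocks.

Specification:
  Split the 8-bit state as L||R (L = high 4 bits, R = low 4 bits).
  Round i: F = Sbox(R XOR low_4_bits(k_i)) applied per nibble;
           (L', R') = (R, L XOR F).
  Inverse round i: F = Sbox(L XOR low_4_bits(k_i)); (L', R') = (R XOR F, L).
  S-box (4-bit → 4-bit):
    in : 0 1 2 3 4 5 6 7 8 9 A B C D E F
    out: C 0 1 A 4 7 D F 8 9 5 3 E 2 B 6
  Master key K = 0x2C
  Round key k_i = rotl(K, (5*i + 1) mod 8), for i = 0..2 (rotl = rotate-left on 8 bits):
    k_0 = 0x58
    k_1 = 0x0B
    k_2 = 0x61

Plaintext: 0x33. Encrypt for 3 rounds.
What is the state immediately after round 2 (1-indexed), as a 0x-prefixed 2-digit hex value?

0x00

s_0 = plaintext = 0x33
s_1 = Round(s_0, k_0) = 0x30
s_2 = Round(s_1, k_1) = 0x00
s_3 = Round(s_2, k_2) = 0x00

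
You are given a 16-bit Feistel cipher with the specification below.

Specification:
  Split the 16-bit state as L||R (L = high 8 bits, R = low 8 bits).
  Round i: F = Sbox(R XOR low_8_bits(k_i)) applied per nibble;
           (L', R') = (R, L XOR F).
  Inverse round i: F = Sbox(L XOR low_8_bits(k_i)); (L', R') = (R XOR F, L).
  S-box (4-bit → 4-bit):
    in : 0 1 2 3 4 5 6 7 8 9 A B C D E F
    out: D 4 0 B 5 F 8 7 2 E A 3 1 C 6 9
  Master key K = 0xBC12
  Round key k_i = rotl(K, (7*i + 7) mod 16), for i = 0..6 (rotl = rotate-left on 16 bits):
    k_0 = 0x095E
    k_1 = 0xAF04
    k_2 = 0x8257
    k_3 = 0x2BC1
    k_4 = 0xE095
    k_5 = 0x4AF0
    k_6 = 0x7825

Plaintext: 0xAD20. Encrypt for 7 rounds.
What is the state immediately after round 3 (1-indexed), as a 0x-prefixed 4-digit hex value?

s_0 = plaintext = 0xAD20
s_1 = Round(s_0, k_0) = 0x20DB
s_2 = Round(s_1, k_1) = 0xDBE9
s_3 = Round(s_2, k_2) = 0xE9ED
s_4 = Round(s_3, k_3) = 0xEDE8
s_5 = Round(s_4, k_4) = 0xE891
s_6 = Round(s_5, k_5) = 0x916C
s_7 = Round(s_6, k_6) = 0x6CCF

0xE9ED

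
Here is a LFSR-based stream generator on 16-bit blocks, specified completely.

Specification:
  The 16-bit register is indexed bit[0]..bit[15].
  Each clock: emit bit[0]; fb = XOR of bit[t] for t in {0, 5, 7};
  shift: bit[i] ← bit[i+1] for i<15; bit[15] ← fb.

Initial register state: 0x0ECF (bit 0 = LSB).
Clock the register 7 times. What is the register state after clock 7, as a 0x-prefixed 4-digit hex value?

0x481D

reg_0 = 0x0ECF
clock 1: out=1, reg = 0x0767
clock 2: out=1, reg = 0x03B3
clock 3: out=1, reg = 0x81D9
clock 4: out=1, reg = 0x40EC
clock 5: out=0, reg = 0x2076
clock 6: out=0, reg = 0x903B
clock 7: out=1, reg = 0x481D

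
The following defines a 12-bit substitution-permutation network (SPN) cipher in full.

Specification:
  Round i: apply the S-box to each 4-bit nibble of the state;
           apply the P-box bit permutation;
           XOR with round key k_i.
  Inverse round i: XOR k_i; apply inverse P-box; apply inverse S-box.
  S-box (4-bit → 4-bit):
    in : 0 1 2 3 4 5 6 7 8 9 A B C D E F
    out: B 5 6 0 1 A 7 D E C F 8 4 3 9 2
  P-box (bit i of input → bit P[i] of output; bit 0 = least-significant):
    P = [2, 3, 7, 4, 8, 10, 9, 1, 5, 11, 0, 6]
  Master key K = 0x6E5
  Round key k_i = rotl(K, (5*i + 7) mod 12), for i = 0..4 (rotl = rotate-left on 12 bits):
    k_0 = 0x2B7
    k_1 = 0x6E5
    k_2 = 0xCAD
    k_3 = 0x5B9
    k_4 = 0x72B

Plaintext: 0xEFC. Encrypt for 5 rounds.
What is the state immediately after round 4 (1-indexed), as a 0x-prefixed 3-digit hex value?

0xC55

s_0 = plaintext = 0xEFC
s_1 = Round(s_0, k_0) = 0x657
s_2 = Round(s_1, k_1) = 0xA52
s_3 = Round(s_2, k_2) = 0x046
s_4 = Round(s_3, k_3) = 0xC55
s_5 = Round(s_4, k_4) = 0x330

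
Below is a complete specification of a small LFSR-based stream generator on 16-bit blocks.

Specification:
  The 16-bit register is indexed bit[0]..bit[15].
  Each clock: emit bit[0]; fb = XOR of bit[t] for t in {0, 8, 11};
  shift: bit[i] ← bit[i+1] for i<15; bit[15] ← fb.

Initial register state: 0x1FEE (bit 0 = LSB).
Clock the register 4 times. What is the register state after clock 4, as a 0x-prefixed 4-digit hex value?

0x21FE

reg_0 = 0x1FEE
clock 1: out=0, reg = 0x0FF7
clock 2: out=1, reg = 0x87FB
clock 3: out=1, reg = 0x43FD
clock 4: out=1, reg = 0x21FE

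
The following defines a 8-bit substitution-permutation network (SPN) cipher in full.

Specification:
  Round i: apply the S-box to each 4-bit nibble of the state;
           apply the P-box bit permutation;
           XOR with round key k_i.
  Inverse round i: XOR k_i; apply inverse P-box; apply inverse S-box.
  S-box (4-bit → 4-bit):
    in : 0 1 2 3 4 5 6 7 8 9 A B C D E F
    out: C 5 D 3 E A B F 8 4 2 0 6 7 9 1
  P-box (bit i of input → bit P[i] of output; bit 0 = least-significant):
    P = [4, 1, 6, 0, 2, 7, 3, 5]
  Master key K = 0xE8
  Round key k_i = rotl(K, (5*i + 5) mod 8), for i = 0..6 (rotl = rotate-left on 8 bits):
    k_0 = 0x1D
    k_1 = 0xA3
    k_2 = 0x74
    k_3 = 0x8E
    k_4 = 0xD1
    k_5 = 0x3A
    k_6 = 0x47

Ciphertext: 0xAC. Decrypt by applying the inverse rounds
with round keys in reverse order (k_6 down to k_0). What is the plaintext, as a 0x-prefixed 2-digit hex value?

s_0 = ciphertext = 0xAC
s_1 = InvRound(s_0, k_6) = 0x44
s_2 = InvRound(s_1, k_5) = 0x2D
s_3 = InvRound(s_2, k_4) = 0x71
s_4 = InvRound(s_3, k_3) = 0x77
s_5 = InvRound(s_4, k_2) = 0xB5
s_6 = InvRound(s_5, k_1) = 0xF3
s_7 = InvRound(s_6, k_0) = 0x7C

0x7C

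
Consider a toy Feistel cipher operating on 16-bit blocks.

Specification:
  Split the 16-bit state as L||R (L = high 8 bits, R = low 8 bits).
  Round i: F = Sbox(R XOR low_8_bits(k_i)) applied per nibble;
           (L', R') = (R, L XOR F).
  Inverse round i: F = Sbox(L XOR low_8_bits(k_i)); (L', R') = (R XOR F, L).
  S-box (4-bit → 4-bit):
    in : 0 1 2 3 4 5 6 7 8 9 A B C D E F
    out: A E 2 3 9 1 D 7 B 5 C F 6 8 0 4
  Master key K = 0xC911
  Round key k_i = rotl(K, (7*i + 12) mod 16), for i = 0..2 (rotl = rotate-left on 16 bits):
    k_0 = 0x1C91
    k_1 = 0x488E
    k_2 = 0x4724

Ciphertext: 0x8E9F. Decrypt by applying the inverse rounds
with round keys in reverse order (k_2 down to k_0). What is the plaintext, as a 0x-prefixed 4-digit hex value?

0x0406

s_0 = ciphertext = 0x8E9F
s_1 = InvRound(s_0, k_2) = 0x538E
s_2 = InvRound(s_1, k_1) = 0x0653
s_3 = InvRound(s_2, k_0) = 0x0406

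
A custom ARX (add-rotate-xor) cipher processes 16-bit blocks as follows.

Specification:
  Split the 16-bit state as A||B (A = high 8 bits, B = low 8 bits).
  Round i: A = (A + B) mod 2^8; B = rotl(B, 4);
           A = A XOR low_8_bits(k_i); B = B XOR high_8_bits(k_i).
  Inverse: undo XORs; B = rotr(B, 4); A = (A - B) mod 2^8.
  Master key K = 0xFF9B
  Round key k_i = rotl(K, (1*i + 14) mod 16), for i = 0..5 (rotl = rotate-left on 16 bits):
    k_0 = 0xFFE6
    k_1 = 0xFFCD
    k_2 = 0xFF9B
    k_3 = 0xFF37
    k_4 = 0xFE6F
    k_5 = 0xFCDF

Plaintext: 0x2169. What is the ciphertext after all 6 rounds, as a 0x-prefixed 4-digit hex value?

s_0 = plaintext = 0x2169
s_1 = Round(s_0, k_0) = 0x6C69
s_2 = Round(s_1, k_1) = 0x1869
s_3 = Round(s_2, k_2) = 0x1A69
s_4 = Round(s_3, k_3) = 0xB469
s_5 = Round(s_4, k_4) = 0x7268
s_6 = Round(s_5, k_5) = 0x057A

0x057A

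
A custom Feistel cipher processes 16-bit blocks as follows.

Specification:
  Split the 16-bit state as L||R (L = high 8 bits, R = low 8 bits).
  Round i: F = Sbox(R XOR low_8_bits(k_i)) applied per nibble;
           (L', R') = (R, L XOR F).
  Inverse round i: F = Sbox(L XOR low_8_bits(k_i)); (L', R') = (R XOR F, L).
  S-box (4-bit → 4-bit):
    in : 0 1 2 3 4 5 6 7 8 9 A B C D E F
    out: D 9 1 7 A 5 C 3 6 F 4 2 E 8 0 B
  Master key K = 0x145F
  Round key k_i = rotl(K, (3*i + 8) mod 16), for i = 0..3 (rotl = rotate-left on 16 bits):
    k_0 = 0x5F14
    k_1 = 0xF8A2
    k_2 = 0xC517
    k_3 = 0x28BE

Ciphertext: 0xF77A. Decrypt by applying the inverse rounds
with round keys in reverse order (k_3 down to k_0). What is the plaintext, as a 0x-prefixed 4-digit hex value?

s_0 = ciphertext = 0xF77A
s_1 = InvRound(s_0, k_3) = 0xD5F7
s_2 = InvRound(s_1, k_2) = 0x16D5
s_3 = InvRound(s_2, k_1) = 0xFF16
s_4 = InvRound(s_3, k_0) = 0x14FF

0x14FF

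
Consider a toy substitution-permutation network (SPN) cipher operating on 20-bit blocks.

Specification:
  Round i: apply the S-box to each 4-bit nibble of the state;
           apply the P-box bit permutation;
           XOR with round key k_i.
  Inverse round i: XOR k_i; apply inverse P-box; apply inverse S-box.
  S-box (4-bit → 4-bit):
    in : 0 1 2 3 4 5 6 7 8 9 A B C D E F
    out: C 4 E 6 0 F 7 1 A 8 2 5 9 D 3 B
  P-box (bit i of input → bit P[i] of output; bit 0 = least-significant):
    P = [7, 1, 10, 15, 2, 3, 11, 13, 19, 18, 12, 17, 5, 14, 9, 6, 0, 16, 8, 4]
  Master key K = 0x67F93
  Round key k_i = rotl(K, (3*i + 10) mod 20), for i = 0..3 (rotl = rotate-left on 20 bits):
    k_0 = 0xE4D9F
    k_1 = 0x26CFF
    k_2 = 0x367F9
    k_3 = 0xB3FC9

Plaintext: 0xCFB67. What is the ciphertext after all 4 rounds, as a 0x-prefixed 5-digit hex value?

0xD0F80

s_0 = plaintext = 0xCFB67
s_1 = Round(s_0, k_0) = 0x61562
s_2 = Round(s_1, k_1) = 0xDF3F0
s_3 = Round(s_2, k_2) = 0x79284
s_4 = Round(s_3, k_3) = 0xD0F80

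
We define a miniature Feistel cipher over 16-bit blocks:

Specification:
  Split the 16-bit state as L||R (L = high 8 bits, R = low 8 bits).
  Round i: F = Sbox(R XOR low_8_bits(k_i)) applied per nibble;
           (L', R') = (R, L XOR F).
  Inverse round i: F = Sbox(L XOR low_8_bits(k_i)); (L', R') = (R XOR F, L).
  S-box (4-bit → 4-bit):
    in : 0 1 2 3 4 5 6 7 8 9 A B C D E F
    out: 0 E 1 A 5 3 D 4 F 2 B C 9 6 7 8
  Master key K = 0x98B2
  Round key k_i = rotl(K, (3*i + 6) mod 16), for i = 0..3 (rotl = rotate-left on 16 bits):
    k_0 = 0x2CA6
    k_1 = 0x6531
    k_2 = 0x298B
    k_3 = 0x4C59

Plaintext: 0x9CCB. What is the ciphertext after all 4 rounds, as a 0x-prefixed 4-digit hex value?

0x436C

s_0 = plaintext = 0x9CCB
s_1 = Round(s_0, k_0) = 0xCB4A
s_2 = Round(s_1, k_1) = 0x4A87
s_3 = Round(s_2, k_2) = 0x8743
s_4 = Round(s_3, k_3) = 0x436C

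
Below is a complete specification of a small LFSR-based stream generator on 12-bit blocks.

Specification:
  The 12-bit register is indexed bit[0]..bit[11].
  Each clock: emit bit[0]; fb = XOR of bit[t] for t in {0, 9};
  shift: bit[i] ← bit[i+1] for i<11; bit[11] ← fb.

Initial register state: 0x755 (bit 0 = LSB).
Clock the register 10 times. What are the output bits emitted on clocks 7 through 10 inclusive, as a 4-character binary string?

reg_0 = 0x755
clock 1: out=1, reg = 0x3AA
clock 2: out=0, reg = 0x9D5
clock 3: out=1, reg = 0xCEA
clock 4: out=0, reg = 0x675
clock 5: out=1, reg = 0x33A
clock 6: out=0, reg = 0x99D
clock 7: out=1, reg = 0xCCE
clock 8: out=0, reg = 0x667
clock 9: out=1, reg = 0x333
clock 10: out=1, reg = 0x199

1011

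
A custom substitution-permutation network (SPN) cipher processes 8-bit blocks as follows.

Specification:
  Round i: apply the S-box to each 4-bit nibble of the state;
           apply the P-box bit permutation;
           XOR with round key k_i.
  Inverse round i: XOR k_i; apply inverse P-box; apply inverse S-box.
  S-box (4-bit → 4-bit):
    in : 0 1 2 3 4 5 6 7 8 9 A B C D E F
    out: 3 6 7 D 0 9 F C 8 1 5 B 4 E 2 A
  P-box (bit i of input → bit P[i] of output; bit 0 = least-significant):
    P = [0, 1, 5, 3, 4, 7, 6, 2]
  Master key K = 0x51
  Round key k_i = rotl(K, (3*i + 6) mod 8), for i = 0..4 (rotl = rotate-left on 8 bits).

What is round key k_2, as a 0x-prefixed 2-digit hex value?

K = 0x51
k_0 = rotl(K, (3*0+6) mod 8) = rotl(K, 6) = 0x54
k_1 = rotl(K, (3*1+6) mod 8) = rotl(K, 1) = 0xA2
k_2 = rotl(K, (3*2+6) mod 8) = rotl(K, 4) = 0x15

0x15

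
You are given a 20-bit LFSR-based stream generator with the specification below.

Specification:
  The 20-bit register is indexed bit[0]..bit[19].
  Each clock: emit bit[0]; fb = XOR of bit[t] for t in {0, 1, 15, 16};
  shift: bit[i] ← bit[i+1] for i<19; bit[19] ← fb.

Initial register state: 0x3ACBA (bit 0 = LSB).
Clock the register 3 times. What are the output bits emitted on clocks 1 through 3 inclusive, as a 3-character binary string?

reg_0 = 0x3ACBA
clock 1: out=0, reg = 0x9D65D
clock 2: out=1, reg = 0xCEB2E
clock 3: out=0, reg = 0x67597

010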